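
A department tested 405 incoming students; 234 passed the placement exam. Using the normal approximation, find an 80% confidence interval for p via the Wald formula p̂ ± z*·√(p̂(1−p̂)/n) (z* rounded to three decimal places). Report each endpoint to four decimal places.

The sample proportion is 234/405 = 0.57778.
Standard error of p̂: √(0.243951/405) = √0.000602347 = 0.024543.
For 80% confidence, z* = 1.282.
Margin of error: 1.282 × 0.024543 = 0.03146.
CI: 0.57778 ± 0.03146 = (0.5463, 0.6092).

(0.5463, 0.6092)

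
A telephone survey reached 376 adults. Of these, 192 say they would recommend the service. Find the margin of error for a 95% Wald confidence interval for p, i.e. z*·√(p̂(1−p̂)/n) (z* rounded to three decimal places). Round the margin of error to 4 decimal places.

The sample proportion is 192/376 = 0.51064.
SE = √(p̂(1−p̂)/n) = √(0.249887/376) = 0.025780.
The 95% critical value is z* = 1.960.
Margin of error = z*·SE = 1.960 × 0.025780 = 0.0505.

ME = 0.0505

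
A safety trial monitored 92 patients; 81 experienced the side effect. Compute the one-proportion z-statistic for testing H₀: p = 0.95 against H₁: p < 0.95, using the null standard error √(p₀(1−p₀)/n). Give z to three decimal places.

Sample proportion p̂ = 81/92 = 0.88043.
Under H₀, SE = √(p₀(1−p₀)/n) = √(0.95·0.05/92) = √0.000516304 = 0.022722.
Test statistic: z = -0.06957/0.022722 = -3.062.

z = -3.062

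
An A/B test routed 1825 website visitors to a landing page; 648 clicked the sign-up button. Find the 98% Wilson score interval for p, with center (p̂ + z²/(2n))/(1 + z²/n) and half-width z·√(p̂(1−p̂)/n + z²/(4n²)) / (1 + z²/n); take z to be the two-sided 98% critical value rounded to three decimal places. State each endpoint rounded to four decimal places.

Here p̂ = 648/1825 = 0.35507 and z = 2.326 (z² = 5.410276).
1 + z²/n = 1.002965.
Adjusted center: (0.35507 + z²/(2n))/1.002965 = 0.35550.
Radicand: p̂(1−p̂)/n + z²/(4n²) = 0.000125477 + 0.000000406 = 0.000125883.
Half-width = 2.326·√0.000125883/1.002965 = 0.02602.
So the interval runs from 0.3295 to 0.3815.

(0.3295, 0.3815)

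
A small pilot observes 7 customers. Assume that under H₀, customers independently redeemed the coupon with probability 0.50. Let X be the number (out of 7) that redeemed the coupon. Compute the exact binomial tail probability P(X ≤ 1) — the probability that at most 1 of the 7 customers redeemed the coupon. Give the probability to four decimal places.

X is binomial with n = 7 and p = 0.50.
P(X ≤ 1) = C(7,0)·0.50^0·0.50^7 + C(7,1)·0.50^1·0.50^6.
= 0.007812 + 0.054688 = 0.0625.

P = 0.0625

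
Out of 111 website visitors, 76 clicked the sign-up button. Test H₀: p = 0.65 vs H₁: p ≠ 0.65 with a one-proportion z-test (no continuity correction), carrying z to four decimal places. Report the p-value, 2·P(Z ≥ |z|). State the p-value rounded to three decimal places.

p-value = 0.444

With x = 76 successes in n = 111, p̂ = 0.68468.
SE₀ = √(0.65·0.35/111) = 0.045272.
Test statistic (full precision, shown to 4 dp): z = (76/111 − 0.65)/SE₀ ≈ 0.7661.
From the standard normal, 2·P(Z ≥ |z|) = 0.444.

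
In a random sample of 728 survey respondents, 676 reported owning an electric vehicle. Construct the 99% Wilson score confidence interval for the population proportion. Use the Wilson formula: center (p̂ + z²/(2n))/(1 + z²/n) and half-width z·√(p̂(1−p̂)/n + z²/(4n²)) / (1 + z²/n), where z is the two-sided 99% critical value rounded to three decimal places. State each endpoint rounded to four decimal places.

p̂ = 676/728 = 0.92857; z = 2.576, so z² = 6.635776.
Denominator 1 + z²/n = 1 + 6.635776/728 = 1.009115.
Center = (0.92857 + 0.004558)/1.009115 = 0.92470.
Radicand: p̂(1−p̂)/n + z²/(4n²) = 0.000091108 + 0.000003130 = 0.000094238.
Half-width = z·√(radicand)/denom = 2.576·0.009708/1.009115 = 0.02478.
CI: 0.92470 ± 0.02478 = (0.8999, 0.9495).

(0.8999, 0.9495)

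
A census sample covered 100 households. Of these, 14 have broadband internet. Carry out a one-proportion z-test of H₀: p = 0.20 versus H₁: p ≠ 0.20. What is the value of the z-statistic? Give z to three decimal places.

z = -1.500

With x = 14 successes in n = 100, p̂ = 0.14000.
Under H₀, SE = √(p₀(1−p₀)/n) = √(0.20·0.80/100) = √0.001600000 = 0.040000.
z = (p̂ − p₀)/SE = (0.14000 − 0.20)/0.040000 = -1.500.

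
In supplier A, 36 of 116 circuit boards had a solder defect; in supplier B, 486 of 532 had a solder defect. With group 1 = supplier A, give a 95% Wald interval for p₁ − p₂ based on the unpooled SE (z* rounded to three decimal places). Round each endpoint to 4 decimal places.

p̂₁ = 0.31034, p̂₂ = 0.91353, so the observed difference is -0.60319.
SE = √(0.001845094 + 0.000148477) = √0.001993571 = 0.044649.
The 95% critical value is z* = 1.960. Margin of error = 0.08751.
Interval: -0.60319 ± 0.08751 → (-0.6907, -0.5157).

(-0.6907, -0.5157)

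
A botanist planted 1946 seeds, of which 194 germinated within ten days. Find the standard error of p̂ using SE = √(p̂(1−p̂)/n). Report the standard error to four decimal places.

p̂ = 194/1946 = 0.09969.
p̂(1−p̂) = 0.089752.
Dividing by n and taking the root: √0.000046121 = 0.0068.

SE = 0.0068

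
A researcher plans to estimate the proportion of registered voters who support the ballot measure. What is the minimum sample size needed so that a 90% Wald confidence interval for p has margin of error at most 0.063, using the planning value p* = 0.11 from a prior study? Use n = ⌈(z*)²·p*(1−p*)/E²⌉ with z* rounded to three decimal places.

z* = 1.645 at the 90% level.
p*(1−p*) = 0.11·0.89 = 0.0979.
Required n before rounding: 2.706025 × 0.0979 / 0.063² = 66.747.
⌈66.747⌉ = 67.

n = 67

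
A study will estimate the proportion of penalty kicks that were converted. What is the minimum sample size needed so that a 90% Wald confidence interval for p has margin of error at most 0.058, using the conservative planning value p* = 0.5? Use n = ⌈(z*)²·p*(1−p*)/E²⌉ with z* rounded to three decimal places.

n = 202

z* = 1.645 at the 90% level.
p*(1−p*) = 0.2500.
(z*)²·p*(1−p*)/E² = 2.706025·0.2500/0.003364 = 201.102.
Rounding up, n = 202.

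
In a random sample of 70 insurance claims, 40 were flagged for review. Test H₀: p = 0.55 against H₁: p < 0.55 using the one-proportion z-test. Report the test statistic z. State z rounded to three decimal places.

With x = 40 successes in n = 70, p̂ = 0.57143.
SE₀ = √(0.55·0.45/70) = 0.059462.
z = (p̂ − p₀)/SE = (0.57143 − 0.55)/0.059462 = 0.360.

z = 0.360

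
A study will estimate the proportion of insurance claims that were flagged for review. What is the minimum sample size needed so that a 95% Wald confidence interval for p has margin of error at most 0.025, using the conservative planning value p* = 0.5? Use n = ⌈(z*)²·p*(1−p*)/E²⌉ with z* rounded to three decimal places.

z* = 1.960 at the 95% level.
p*(1−p*) = 0.2500.
(z*)²·p*(1−p*)/E² = 3.841600·0.2500/0.000625 = 1536.640.
Rounding up, n = 1537.

n = 1537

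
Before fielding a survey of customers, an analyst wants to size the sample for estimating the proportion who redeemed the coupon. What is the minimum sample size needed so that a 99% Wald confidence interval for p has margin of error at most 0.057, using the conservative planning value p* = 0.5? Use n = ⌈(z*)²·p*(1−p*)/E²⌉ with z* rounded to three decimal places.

For 99% confidence, z* = 2.576.
p*(1−p*) = 0.50·0.50 = 0.2500.
(z*)²·p*(1−p*)/E² = 6.635776·0.2500/0.003249 = 510.601.
Rounding up, n = 511.

n = 511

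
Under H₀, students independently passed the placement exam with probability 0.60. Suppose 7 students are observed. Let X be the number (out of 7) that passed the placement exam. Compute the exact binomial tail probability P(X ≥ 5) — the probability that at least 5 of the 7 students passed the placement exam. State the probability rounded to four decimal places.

X is binomial with n = 7 and p = 0.60.
P(X ≥ 5) = C(7,5)·0.60^5·0.40^2 + C(7,6)·0.60^6·0.40^1 + C(7,7)·0.60^7·0.40^0.
= 0.261274 + 0.130637 + 0.027994 = 0.4199.

P = 0.4199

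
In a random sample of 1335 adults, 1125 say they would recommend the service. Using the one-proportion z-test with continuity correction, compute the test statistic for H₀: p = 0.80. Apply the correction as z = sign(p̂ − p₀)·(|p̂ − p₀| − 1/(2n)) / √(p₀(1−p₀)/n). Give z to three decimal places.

The sample proportion is 1125/1335 = 0.84270. p̂ − p₀ = 0.042697.
1/(2n) = 0.000375.
Corrected numerator: |0.042697| − 0.000375 = 0.042322.
Null standard error: √(0.80·0.20/1335) = √0.000119850 = 0.010948.
z = +0.042322/0.010948 = 3.866.

z = 3.866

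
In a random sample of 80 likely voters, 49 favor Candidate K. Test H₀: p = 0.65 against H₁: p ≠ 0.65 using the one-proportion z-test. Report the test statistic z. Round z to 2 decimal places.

z = -0.70

Sample proportion p̂ = 49/80 = 0.61250.
SE₀ = √(0.65·0.35/80) = 0.053327.
z = (p̂ − p₀)/SE = (0.61250 − 0.65)/0.053327 = -0.70.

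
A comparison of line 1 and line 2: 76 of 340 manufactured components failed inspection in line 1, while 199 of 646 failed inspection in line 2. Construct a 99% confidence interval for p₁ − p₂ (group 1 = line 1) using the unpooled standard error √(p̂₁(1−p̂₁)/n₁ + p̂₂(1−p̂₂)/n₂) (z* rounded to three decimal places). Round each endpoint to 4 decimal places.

p̂₁ = 0.22353, p̂₂ = 0.30805, so the observed difference is -0.08452.
SE = √(0.000510482 + 0.000329961) = √0.000840443 = 0.028990.
For 99% confidence, z* = 2.576. Margin of error = 0.07468.
CI: -0.08452 ± 0.07468 = (-0.1592, -0.0098).

(-0.1592, -0.0098)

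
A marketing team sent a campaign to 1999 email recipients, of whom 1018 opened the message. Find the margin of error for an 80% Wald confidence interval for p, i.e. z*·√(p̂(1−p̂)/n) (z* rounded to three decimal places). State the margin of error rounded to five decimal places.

ME = 0.01433

With x = 1018 successes in n = 1999, p̂ = 0.50925.
SE(p̂) = √(0.50925·0.49075/1999) = 0.011181.
The 80% critical value is z* = 1.282.
ME = 1.282·0.011181 = 0.01433.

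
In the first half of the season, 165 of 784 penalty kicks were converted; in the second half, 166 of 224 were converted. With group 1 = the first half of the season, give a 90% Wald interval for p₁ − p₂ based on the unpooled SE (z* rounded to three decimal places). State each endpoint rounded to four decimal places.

(-0.5844, -0.4768)

p̂₁ = 165/784 = 0.21046, p̂₂ = 166/224 = 0.74107; p̂₁ − p̂₂ = -0.53061.
Unpooled SE = √(p̂₁(1−p̂₁)/n₁ + p̂₂(1−p̂₂)/n₂) = √(0.000211947 + 0.000856628) = 0.032689.
The 90% critical value is z* = 1.645. Margin = 1.645·0.032689 = 0.05377.
So the interval runs from -0.5844 to -0.4768.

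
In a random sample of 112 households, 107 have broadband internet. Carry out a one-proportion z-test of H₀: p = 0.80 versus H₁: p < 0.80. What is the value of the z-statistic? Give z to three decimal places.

z = 4.110

With x = 107 successes in n = 112, p̂ = 0.95536.
SE₀ = √(0.80·0.20/112) = 0.037796.
z = (0.95536 − 0.80)/0.037796 = 0.15536/0.037796 = 4.110.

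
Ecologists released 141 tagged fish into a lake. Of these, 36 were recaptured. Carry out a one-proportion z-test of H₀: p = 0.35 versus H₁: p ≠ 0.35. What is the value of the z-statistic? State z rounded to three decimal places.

p̂ = 36/141 = 0.25532.
Under H₀, SE = √(p₀(1−p₀)/n) = √(0.35·0.65/141) = √0.001613475 = 0.040168.
z = (p̂ − p₀)/SE = (0.25532 − 0.35)/0.040168 = -2.357.

z = -2.357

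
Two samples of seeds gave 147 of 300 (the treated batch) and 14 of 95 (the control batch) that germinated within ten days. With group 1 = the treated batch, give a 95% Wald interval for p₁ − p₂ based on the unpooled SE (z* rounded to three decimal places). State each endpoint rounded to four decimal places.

(0.2516, 0.4336)

p̂₁ = 0.49000, p̂₂ = 0.14737, so the observed difference is 0.34263.
Unpooled SE = √(p̂₁(1−p̂₁)/n₁ + p̂₂(1−p̂₂)/n₂) = √(0.000833000 + 0.001322642) = 0.046429.
The 95% critical value is z* = 1.960. Margin of error = 0.09100.
Interval: 0.34263 ± 0.09100 → (0.2516, 0.4336).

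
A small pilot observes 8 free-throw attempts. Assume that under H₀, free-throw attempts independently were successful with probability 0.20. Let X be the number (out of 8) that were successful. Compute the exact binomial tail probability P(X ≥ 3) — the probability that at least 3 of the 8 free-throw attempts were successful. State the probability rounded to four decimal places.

X is binomial with n = 8 and p = 0.20.
P(X ≥ 3) = Σ_{j=3}^{8} C(8,j)·0.20^j·0.80^{8−j}.
= 0.146801 + 0.045875 + 0.009175 + 0.001147 + 0.000082 + 0.000003 = 0.2031.

P = 0.2031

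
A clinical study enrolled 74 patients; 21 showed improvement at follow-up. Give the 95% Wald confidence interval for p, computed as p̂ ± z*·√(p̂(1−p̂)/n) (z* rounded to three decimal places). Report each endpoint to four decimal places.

(0.1811, 0.3865)

p̂ = 21/74 = 0.28378.
SE(p̂) = √(0.28378·0.71622/74) = 0.052408.
For 95% confidence, z* = 1.960.
Margin of error: 1.960 × 0.052408 = 0.10272.
CI: 0.28378 ± 0.10272 = (0.1811, 0.3865).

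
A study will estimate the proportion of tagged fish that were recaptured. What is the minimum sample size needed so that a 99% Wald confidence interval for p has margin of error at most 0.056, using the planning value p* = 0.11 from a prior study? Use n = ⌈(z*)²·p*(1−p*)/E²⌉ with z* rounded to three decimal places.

The 99% critical value is z* = 2.576.
p*(1−p*) = 0.0979.
Required n before rounding: 6.635776 × 0.0979 / 0.056² = 207.156.
Rounding up, n = 208.

n = 208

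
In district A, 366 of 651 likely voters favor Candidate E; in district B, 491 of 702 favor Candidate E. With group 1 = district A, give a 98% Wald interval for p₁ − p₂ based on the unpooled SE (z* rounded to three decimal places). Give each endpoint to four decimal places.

(-0.1978, -0.0767)

p̂₁ = 366/651 = 0.56221, p̂₂ = 491/702 = 0.69943; p̂₁ − p̂₂ = -0.13722.
Unpooled SE = √(p̂₁(1−p̂₁)/n₁ + p̂₂(1−p̂₂)/n₂) = √(0.000378079 + 0.000299470) = 0.026030.
z* = 2.326 at the 98% level. Margin of error = 0.06055.
CI: -0.13722 ± 0.06055 = (-0.1978, -0.0767).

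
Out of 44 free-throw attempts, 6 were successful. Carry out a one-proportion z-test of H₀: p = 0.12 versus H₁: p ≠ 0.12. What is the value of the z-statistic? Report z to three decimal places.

z = 0.334

Sample proportion p̂ = 6/44 = 0.13636.
Null standard error: √(0.12·0.88/44) = √0.002400000 = 0.048990.
z = (p̂ − p₀)/SE = (0.13636 − 0.12)/0.048990 = 0.334.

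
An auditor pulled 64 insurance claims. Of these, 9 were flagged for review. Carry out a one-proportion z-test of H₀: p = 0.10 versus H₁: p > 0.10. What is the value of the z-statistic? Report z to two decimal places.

Sample proportion p̂ = 9/64 = 0.14062.
SE₀ = √(0.10·0.90/64) = 0.037500.
Test statistic: z = 0.04062/0.037500 = 1.08.

z = 1.08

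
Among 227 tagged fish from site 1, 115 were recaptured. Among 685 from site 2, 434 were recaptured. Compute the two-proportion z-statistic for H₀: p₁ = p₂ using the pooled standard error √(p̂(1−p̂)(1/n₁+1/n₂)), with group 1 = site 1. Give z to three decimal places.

p̂₁ = 115/227 = 0.50661, p̂₂ = 434/685 = 0.63358.
Pooling: p̂ = 549/912 = 0.60197.
SE = √[p̂(1−p̂)(1/n₁+1/n₂)] = √[0.60197·0.39803·(1/227+1/685)] ≈ 0.037487.
z = (p̂₁ − p̂₂)/SE = (0.50661 − 0.63358)/0.037487 = -0.12697/0.037487 = -3.387.

z = -3.387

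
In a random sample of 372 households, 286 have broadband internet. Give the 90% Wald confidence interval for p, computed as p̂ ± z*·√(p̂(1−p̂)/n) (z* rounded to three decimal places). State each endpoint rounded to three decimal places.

(0.733, 0.805)

With x = 286 successes in n = 372, p̂ = 0.76882.
SE = √(p̂(1−p̂)/n) = √(0.177737/372) = 0.021858.
For 90% confidence, z* = 1.645.
Margin of error: 1.645 × 0.021858 = 0.03596.
Interval: 0.76882 ± 0.03596 → (0.733, 0.805).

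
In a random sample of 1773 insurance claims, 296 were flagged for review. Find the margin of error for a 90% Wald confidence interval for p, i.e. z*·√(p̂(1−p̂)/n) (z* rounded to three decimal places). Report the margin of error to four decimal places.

Sample proportion p̂ = 296/1773 = 0.16695.
SE(p̂) = √(0.16695·0.83305/1773) = 0.008857.
For 90% confidence, z* = 1.645.
So ME = 0.0146.

ME = 0.0146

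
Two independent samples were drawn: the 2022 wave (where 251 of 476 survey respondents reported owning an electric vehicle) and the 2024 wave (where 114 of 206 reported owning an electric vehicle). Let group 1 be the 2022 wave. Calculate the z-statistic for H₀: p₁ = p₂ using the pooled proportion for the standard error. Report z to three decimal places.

z = -0.627

Sample proportions: p̂₁ = 251/476 = 0.52731 and p̂₂ = 114/206 = 0.55340.
Pooled p̂ = (251+114)/(476+206) = 365/682 = 0.53519.
Pooled SE = √[0.2487616·0.00695521] ≈ 0.041596.
z = -0.02609/0.041596 = -0.627.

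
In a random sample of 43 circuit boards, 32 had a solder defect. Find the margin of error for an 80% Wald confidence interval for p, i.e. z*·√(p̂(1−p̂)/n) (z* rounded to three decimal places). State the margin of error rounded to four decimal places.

p̂ = 32/43 = 0.74419.
SE(p̂) = √(0.74419·0.25581/43) = 0.066538.
For 80% confidence, z* = 1.282.
Margin of error = z*·SE = 1.282 × 0.066538 = 0.0853.

ME = 0.0853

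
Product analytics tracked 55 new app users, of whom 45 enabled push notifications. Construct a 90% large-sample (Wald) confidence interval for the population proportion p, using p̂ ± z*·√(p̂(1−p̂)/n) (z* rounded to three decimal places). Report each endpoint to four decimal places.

The sample proportion is 45/55 = 0.81818.
SE = √(p̂(1−p̂)/n) = √(0.148760/55) = 0.052007.
For 90% confidence, z* = 1.645.
Margin = 1.645·0.052007 = 0.08555.
CI: 0.81818 ± 0.08555 = (0.7326, 0.9037).

(0.7326, 0.9037)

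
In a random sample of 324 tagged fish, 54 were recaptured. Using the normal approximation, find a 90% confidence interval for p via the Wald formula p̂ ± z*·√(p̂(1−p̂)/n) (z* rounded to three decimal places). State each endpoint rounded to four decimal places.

p̂ = 54/324 = 0.16667.
SE = √(p̂(1−p̂)/n) = √(0.138889/324) = 0.020704.
For 90% confidence, z* = 1.645.
Margin = 1.645·0.020704 = 0.03406.
CI: 0.16667 ± 0.03406 = (0.1326, 0.2007).

(0.1326, 0.2007)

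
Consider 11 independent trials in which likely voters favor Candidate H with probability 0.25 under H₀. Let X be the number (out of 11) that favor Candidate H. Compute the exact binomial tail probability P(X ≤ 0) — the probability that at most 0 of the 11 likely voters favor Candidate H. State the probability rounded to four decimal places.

P = 0.0422

X ~ Binomial(n=11, p=0.25).
P(X ≤ 0) = C(11,0)·0.25^0·0.75^11.
= 0.042235 = 0.0422.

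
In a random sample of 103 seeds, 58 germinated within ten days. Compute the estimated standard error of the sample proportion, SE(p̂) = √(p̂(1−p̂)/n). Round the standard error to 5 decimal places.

SE = 0.04887

The sample proportion is 58/103 = 0.56311.
p̂(1−p̂) = 0.56311·0.43689 = 0.246017.
SE = √(0.246017/103) = 0.04887.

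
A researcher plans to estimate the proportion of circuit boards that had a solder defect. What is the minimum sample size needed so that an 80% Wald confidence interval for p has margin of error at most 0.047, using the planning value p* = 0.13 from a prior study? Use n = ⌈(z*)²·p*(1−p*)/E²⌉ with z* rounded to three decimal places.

n = 85

For 80% confidence, z* = 1.282.
p*(1−p*) = 0.13·0.87 = 0.1131.
(z*)²·p*(1−p*)/E² = 1.643524·0.1131/0.002209 = 84.148.
Rounding up, n = 85.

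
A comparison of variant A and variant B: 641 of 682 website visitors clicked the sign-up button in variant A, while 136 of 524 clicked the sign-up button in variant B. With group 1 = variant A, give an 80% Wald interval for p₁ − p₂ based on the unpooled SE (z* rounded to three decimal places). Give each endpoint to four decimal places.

p̂₁ = 0.93988, p̂₂ = 0.25954, so the observed difference is 0.68034.
Unpooled SE = √(p̂₁(1−p̂₁)/n₁ + p̂₂(1−p̂₂)/n₂) = √(0.000082849 + 0.000366756) = 0.021204.
The 80% critical value is z* = 1.282. Margin = 1.282·0.021204 = 0.02718.
So the interval runs from 0.6532 to 0.7075.

(0.6532, 0.7075)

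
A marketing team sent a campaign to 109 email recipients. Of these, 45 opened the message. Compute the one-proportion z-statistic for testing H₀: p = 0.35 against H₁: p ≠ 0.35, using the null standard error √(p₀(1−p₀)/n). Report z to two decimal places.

z = 1.38

With x = 45 successes in n = 109, p̂ = 0.41284.
Under H₀, SE = √(p₀(1−p₀)/n) = √(0.35·0.65/109) = √0.002087156 = 0.045685.
Test statistic: z = 0.06284/0.045685 = 1.38.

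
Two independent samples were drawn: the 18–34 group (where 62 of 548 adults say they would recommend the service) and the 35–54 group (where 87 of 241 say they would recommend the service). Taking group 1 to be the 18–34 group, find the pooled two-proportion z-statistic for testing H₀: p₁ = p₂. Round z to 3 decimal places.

z = -8.193

p̂₁ = 62/548 = 0.11314, p̂₂ = 87/241 = 0.36100.
Pooling: p̂ = 149/789 = 0.18885.
Pooled SE = √[0.1531836·0.00597420] ≈ 0.030251.
z = -0.24786/0.030251 = -8.193.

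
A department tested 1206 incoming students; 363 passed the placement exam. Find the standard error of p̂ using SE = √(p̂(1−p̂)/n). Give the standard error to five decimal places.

Sample proportion p̂ = 363/1206 = 0.30100.
p̂(1−p̂) = 0.210399.
SE = √(0.210399/1206) = 0.01321.

SE = 0.01321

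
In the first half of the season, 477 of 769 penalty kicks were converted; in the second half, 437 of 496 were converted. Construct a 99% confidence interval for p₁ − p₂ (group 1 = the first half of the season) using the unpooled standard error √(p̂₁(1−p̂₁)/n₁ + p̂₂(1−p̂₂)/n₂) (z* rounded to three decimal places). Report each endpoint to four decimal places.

p̂₁ = 477/769 = 0.62029, p̂₂ = 437/496 = 0.88105; p̂₁ − p̂₂ = -0.26076.
SE = √(0.000306283 + 0.000211295) = √0.000517578 = 0.022750.
For 99% confidence, z* = 2.576. Margin = 2.576·0.022750 = 0.05860.
Interval: -0.26076 ± 0.05860 → (-0.3194, -0.2022).

(-0.3194, -0.2022)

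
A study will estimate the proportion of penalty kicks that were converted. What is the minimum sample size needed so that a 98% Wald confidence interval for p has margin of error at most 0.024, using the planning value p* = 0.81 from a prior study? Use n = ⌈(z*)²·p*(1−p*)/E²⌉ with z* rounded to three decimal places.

n = 1446

For 98% confidence, z* = 2.326.
p*(1−p*) = 0.81·0.19 = 0.1539.
(z*)²·p*(1−p*)/E² = 5.410276·0.1539/0.000576 = 1445.558.
Rounding up, n = 1446.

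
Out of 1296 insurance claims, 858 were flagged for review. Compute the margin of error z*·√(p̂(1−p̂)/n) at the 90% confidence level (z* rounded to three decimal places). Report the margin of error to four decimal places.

p̂ = 858/1296 = 0.66204.
SE = √(p̂(1−p̂)/n) = √(0.223744/1296) = 0.013139.
The 90% critical value is z* = 1.645.
So ME = 0.0216.

ME = 0.0216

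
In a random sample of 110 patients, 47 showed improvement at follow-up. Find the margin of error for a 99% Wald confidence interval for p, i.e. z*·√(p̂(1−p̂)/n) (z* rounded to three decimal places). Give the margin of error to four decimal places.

p̂ = 47/110 = 0.42727.
Standard error of p̂: √(0.244711/110) = √0.002224643 = 0.047166.
The 99% critical value is z* = 2.576.
So ME = 0.1215.

ME = 0.1215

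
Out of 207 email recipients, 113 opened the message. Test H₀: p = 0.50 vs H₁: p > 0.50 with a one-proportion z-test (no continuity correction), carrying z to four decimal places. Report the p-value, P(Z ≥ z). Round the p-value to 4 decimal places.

p-value = 0.0933

The sample proportion is 113/207 = 0.54589.
SE₀ = √(0.50·0.50/207) = 0.034752.
Test statistic (full precision, shown to 4 dp): z = (113/207 − 0.50)/SE₀ ≈ 1.3206.
From the standard normal, P(Z ≥ z) = 0.0933.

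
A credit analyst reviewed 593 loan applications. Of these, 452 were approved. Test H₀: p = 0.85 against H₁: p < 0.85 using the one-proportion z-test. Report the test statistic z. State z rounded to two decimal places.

z = -5.99

With x = 452 successes in n = 593, p̂ = 0.76223.
SE₀ = √(0.85·0.15/593) = 0.014663.
z = (p̂ − p₀)/SE = (0.76223 − 0.85)/0.014663 = -5.99.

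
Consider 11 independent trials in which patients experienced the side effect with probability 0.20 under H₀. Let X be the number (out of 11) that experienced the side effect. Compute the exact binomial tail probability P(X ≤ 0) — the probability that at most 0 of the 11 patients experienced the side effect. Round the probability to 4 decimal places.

X is binomial with n = 11 and p = 0.20.
P(X ≤ 0) = C(11,0)·0.20^0·0.80^11.
= 0.085899 = 0.0859.

P = 0.0859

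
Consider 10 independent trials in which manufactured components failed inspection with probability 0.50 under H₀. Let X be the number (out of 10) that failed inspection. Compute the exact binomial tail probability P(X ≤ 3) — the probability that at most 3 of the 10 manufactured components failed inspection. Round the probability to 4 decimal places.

X is binomial with n = 10 and p = 0.50.
P(X ≤ 3) = C(10,0)·0.50^0·0.50^10 + C(10,1)·0.50^1·0.50^9 + C(10,2)·0.50^2·0.50^8 + C(10,3)·0.50^3·0.50^7.
= 0.000977 + 0.009766 + 0.043945 + 0.117188 = 0.1719.

P = 0.1719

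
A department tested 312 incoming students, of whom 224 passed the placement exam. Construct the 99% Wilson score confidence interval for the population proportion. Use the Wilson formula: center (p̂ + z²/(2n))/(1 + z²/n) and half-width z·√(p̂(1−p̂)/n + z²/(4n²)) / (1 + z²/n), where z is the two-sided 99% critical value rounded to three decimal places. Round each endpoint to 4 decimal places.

(0.6483, 0.7785)

p̂ = 224/312 = 0.71795; z = 2.576, so z² = 6.635776.
Denominator 1 + z²/n = 1 + 6.635776/312 = 1.021269.
Adjusted center: (0.71795 + z²/(2n))/1.021269 = 0.71341.
Radicand: p̂(1−p̂)/n + z²/(4n²) = 0.000649033 + 0.000017042 = 0.000666075.
Half-width = 2.576·√0.000666075/1.021269 = 0.06510.
Interval: 0.71341 ± 0.06510 → (0.6483, 0.7785).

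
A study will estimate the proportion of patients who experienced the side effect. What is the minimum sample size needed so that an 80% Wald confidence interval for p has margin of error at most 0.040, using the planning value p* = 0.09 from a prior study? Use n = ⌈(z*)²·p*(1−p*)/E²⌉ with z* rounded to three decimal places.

For 80% confidence, z* = 1.282.
p*(1−p*) = 0.0819.
(z*)²·p*(1−p*)/E² = 1.643524·0.0819/0.001600 = 84.128.
⌈84.128⌉ = 85.

n = 85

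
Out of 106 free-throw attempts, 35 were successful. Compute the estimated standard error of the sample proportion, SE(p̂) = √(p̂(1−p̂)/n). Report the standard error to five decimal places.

Sample proportion p̂ = 35/106 = 0.33019.
p̂(1−p̂) = 0.33019·0.66981 = 0.221165.
Dividing by n and taking the root: √0.002086462 = 0.04568.

SE = 0.04568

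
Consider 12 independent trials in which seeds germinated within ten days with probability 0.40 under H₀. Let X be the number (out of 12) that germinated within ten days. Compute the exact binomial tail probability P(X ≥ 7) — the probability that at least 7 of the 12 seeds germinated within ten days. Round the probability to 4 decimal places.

P = 0.1582

X is binomial with n = 12 and p = 0.40.
P(X ≥ 7) = Σ_{j=7}^{12} C(12,j)·0.40^j·0.60^{12−j}.
= 0.100902 + 0.042043 + 0.012457 + 0.002491 + 0.000302 + 0.000017 = 0.1582.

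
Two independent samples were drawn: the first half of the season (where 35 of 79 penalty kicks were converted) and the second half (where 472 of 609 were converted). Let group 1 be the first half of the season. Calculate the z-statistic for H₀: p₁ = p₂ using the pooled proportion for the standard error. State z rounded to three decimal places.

Sample proportions: p̂₁ = 35/79 = 0.44304 and p̂₂ = 472/609 = 0.77504.
Pooled p̂ = (35+472)/(79+609) = 507/688 = 0.73692.
Pooled SE = √[0.1938696·0.01430026] ≈ 0.052653.
z = (p̂₁ − p̂₂)/SE = (0.44304 − 0.77504)/0.052653 = -0.33200/0.052653 = -6.305.

z = -6.305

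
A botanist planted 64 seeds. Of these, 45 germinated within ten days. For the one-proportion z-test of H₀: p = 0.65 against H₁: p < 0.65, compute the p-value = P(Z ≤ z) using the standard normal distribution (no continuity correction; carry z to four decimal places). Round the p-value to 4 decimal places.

The sample proportion is 45/64 = 0.70312.
Under H₀, SE = √(p₀(1−p₀)/n) = √(0.65·0.35/64) = √0.003554687 = 0.059621.
Test statistic (full precision, shown to 4 dp): z = (45/64 − 0.65)/SE₀ ≈ 0.8910.
From the standard normal, P(Z ≤ z) = 0.8135.

p-value = 0.8135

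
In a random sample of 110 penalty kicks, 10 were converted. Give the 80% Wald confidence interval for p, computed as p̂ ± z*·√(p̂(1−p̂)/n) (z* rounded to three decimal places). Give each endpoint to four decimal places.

(0.0558, 0.1260)

Sample proportion p̂ = 10/110 = 0.09091.
SE = √(p̂(1−p̂)/n) = √(0.082645/110) = 0.027410.
For 80% confidence, z* = 1.282.
Margin of error: 1.282 × 0.027410 = 0.03514.
Interval: 0.09091 ± 0.03514 → (0.0558, 0.1260).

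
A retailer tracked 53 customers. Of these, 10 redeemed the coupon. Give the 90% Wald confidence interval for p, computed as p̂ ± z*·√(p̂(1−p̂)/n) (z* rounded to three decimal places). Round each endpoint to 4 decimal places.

(0.1003, 0.2771)

The sample proportion is 10/53 = 0.18868.
SE = √(p̂(1−p̂)/n) = √(0.153079/53) = 0.053743.
The 90% critical value is z* = 1.645.
Margin = 1.645·0.053743 = 0.08841.
CI: 0.18868 ± 0.08841 = (0.1003, 0.2771).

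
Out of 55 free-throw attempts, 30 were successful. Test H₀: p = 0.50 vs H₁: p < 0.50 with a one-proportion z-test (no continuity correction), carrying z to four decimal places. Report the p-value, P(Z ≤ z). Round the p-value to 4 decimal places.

p-value = 0.7499

With x = 30 successes in n = 55, p̂ = 0.54545.
Null standard error: √(0.50·0.50/55) = √0.004545455 = 0.067420.
z = (p̂ − p₀)/SE = (30/55 − 0.50)/0.067420 ≈ 0.6742.
From the standard normal, P(Z ≤ z) = 0.7499.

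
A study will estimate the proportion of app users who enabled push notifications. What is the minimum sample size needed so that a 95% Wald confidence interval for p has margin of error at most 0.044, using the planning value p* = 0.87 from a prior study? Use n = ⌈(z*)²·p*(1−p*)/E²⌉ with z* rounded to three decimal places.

n = 225

For 95% confidence, z* = 1.960.
p*(1−p*) = 0.87·0.13 = 0.1131.
(z*)²·p*(1−p*)/E² = 3.841600·0.1131/0.001936 = 224.424.
⌈224.424⌉ = 225.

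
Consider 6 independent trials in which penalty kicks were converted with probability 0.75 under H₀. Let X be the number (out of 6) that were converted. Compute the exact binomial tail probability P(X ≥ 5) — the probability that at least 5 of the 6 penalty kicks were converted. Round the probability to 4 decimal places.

X is binomial with n = 6 and p = 0.75.
P(X ≥ 5) = C(6,5)·0.75^5·0.25^1 + C(6,6)·0.75^6·0.25^0.
= 0.355957 + 0.177979 = 0.5339.

P = 0.5339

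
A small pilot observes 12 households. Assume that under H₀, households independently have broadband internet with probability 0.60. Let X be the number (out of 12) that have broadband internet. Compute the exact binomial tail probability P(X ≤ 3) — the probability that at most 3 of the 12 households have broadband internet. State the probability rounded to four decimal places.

X is binomial with n = 12 and p = 0.60.
P(X ≤ 3) = C(12,0)·0.60^0·0.40^12 + C(12,1)·0.60^1·0.40^11 + C(12,2)·0.60^2·0.40^10 + C(12,3)·0.60^3·0.40^9.
= 0.000017 + 0.000302 + 0.002491 + 0.012457 = 0.0153.

P = 0.0153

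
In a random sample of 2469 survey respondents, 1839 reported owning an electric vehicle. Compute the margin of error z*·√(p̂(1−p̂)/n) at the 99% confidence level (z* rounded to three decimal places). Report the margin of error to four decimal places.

ME = 0.0226

Sample proportion p̂ = 1839/2469 = 0.74484.
SE = √(p̂(1−p̂)/n) = √(0.190055/2469) = 0.008774.
The 99% critical value is z* = 2.576.
So ME = 0.0226.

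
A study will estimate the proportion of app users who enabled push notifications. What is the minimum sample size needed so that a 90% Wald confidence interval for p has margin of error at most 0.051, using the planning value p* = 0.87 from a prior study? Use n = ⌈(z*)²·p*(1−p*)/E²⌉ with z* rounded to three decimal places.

n = 118

z* = 1.645 at the 90% level.
p*(1−p*) = 0.87·0.13 = 0.1131.
(z*)²·p*(1−p*)/E² = 2.706025·0.1131/0.002601 = 117.667.
⌈117.667⌉ = 118.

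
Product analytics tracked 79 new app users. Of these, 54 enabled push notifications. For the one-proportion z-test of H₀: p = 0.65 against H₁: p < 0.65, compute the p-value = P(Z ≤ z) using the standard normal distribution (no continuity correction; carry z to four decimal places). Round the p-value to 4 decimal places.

p-value = 0.7340

Sample proportion p̂ = 54/79 = 0.68354.
Under H₀, SE = √(p₀(1−p₀)/n) = √(0.65·0.35/79) = √0.002879747 = 0.053663.
Test statistic (full precision, shown to 4 dp): z = (54/79 − 0.65)/SE₀ ≈ 0.6251.
p-value = P(Z ≤ z) with z = 0.6251 → 0.7340.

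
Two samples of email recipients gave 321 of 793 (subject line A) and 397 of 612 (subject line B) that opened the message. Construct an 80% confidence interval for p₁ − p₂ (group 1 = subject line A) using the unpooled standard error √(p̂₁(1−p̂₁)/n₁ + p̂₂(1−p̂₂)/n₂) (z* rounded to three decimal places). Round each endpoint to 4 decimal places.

(-0.2772, -0.2106)

p̂₁ = 321/793 = 0.40479, p̂₂ = 397/612 = 0.64869; p̂₁ − p̂₂ = -0.24390.
SE = √(0.000303828 + 0.000372370) = √0.000676198 = 0.026004.
z* = 1.282 at the 80% level. Margin = 1.282·0.026004 = 0.03334.
So the interval runs from -0.2772 to -0.2106.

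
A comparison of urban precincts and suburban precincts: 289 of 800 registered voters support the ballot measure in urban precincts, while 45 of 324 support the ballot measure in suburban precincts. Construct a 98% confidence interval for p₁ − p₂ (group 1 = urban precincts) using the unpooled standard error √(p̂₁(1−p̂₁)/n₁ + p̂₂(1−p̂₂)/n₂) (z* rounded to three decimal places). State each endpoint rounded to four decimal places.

p̂₁ = 289/800 = 0.36125, p̂₂ = 45/324 = 0.13889; p̂₁ − p̂₂ = 0.22236.
Unpooled SE = √(p̂₁(1−p̂₁)/n₁ + p̂₂(1−p̂₂)/n₂) = √(0.000288436 + 0.000369132) = 0.025643.
The 98% critical value is z* = 2.326. Margin = 2.326·0.025643 = 0.05965.
Interval: 0.22236 ± 0.05965 → (0.1627, 0.2820).

(0.1627, 0.2820)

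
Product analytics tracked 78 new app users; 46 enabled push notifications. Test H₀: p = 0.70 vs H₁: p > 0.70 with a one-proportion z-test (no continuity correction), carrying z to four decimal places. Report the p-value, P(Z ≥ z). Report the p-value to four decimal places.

With x = 46 successes in n = 78, p̂ = 0.58974.
Under H₀, SE = √(p₀(1−p₀)/n) = √(0.70·0.30/78) = √0.002692308 = 0.051887.
Test statistic (full precision, shown to 4 dp): z = (46/78 − 0.70)/SE₀ ≈ -2.1249.
From the standard normal, P(Z ≥ z) = 0.9832.

p-value = 0.9832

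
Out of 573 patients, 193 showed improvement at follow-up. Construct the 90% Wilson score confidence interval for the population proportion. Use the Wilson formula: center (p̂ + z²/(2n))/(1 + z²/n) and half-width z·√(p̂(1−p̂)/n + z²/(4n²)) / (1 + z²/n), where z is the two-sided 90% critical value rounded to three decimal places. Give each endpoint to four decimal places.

p̂ = 193/573 = 0.33682; z = 1.645, so z² = 2.706025.
Denominator 1 + z²/n = 1 + 2.706025/573 = 1.004723.
Center = (0.33682 + 0.002361)/1.004723 = 0.33759.
Radicand: p̂(1−p̂)/n + z²/(4n²) = 0.000389832 + 0.000002060 = 0.000391892.
Half-width = z·√(radicand)/denom = 1.645·0.019796/1.004723 = 0.03241.
CI: 0.33759 ± 0.03241 = (0.3052, 0.3700).

(0.3052, 0.3700)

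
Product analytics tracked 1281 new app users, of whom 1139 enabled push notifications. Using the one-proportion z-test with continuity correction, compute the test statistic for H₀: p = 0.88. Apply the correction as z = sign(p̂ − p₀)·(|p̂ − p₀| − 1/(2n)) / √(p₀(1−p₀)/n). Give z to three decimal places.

z = 0.965

The sample proportion is 1139/1281 = 0.88915. p̂ − p₀ = 0.009149.
1/(2n) = 0.000390.
Corrected numerator: |0.009149| − 0.000390 = 0.008759.
Under H₀, SE = √(p₀(1−p₀)/n) = √(0.88·0.12/1281) = √0.000082436 = 0.009079.
z = (+)0.008759/0.009079 = 0.965.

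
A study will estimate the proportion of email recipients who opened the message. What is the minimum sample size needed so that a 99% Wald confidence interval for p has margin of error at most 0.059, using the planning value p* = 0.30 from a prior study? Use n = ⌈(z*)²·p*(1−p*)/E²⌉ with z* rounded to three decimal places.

n = 401

For 99% confidence, z* = 2.576.
p*(1−p*) = 0.2100.
(z*)²·p*(1−p*)/E² = 6.635776·0.2100/0.003481 = 400.320.
Rounding up, n = 401.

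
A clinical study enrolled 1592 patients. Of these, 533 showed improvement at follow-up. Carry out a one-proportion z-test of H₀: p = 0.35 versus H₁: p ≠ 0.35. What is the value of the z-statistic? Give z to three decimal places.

z = -1.272

The sample proportion is 533/1592 = 0.33480.
Under H₀, SE = √(p₀(1−p₀)/n) = √(0.35·0.65/1592) = √0.000142902 = 0.011954.
z = (p̂ − p₀)/SE = (0.33480 − 0.35)/0.011954 = -1.272.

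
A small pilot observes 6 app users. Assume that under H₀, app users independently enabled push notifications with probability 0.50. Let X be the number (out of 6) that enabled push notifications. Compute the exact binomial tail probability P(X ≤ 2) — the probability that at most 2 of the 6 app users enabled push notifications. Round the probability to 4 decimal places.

P = 0.3438

X is binomial with n = 6 and p = 0.50.
P(X ≤ 2) = C(6,0)·0.50^0·0.50^6 + C(6,1)·0.50^1·0.50^5 + C(6,2)·0.50^2·0.50^4.
= 0.015625 + 0.093750 + 0.234375 = 0.3438.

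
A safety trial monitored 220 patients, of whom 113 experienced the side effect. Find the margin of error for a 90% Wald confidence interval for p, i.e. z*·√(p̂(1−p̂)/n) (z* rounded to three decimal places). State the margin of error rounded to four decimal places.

ME = 0.0554

p̂ = 113/220 = 0.51364.
SE = √(p̂(1−p̂)/n) = √(0.249814/220) = 0.033697.
z* = 1.645 at the 90% level.
So ME = 0.0554.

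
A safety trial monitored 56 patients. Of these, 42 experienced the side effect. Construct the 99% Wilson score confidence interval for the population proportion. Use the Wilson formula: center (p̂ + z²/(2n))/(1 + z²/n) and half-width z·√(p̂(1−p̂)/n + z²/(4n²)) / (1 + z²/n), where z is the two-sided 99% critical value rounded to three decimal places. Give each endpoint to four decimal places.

Here p̂ = 42/56 = 0.75000 and z = 2.576 (z² = 6.635776).
1 + z²/n = 1.118496.
Adjusted center: (0.75000 + z²/(2n))/1.118496 = 0.72351.
Radicand: p̂(1−p̂)/n + z²/(4n²) = 0.003348214 + 0.000529000 = 0.003877214.
Half-width = z·√(radicand)/denom = 2.576·0.062267/1.118496 = 0.14341.
Interval: 0.72351 ± 0.14341 → (0.5801, 0.8669).

(0.5801, 0.8669)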